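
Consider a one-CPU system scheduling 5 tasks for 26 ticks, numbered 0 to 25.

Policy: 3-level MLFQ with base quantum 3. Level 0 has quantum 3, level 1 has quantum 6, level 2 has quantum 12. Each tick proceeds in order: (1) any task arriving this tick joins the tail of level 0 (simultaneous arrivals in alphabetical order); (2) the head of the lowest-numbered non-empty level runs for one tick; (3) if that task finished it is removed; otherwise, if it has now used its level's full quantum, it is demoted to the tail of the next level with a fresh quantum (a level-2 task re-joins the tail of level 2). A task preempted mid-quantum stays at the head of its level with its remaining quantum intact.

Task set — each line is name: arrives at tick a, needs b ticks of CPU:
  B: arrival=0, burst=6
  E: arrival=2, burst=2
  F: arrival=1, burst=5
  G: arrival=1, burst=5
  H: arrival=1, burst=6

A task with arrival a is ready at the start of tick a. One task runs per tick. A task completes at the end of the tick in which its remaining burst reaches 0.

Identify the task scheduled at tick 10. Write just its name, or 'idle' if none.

running at tick 10 = H

t=0: L0/L1/L2 = B/-/- → run B
t=1: L0/L1/L2 = BFGH/-/- → run B
t=2: L0/L1/L2 = BFGHE/-/- → run B
t=3: L0/L1/L2 = FGHE/B/- → run F
t=4: L0/L1/L2 = FGHE/B/- → run F
t=5: L0/L1/L2 = FGHE/B/- → run F
t=6: L0/L1/L2 = GHE/BF/- → run G
t=7: L0/L1/L2 = GHE/BF/- → run G
t=8: L0/L1/L2 = GHE/BF/- → run G
t=9: L0/L1/L2 = HE/BFG/- → run H
t=10: L0/L1/L2 = HE/BFG/- → run H
t=11: L0/L1/L2 = HE/BFG/- → run H
t=12: L0/L1/L2 = E/BFGH/- → run E
t=13: L0/L1/L2 = E/BFGH/- → run E
t=14: L0/L1/L2 = -/BFGH/- → run B
t=15: L0/L1/L2 = -/BFGH/- → run B
t=16: L0/L1/L2 = -/BFGH/- → run B
t=17: L0/L1/L2 = -/FGH/- → run F
t=18: L0/L1/L2 = -/FGH/- → run F
t=19: L0/L1/L2 = -/GH/- → run G
t=20: L0/L1/L2 = -/GH/- → run G
t=21: L0/L1/L2 = -/H/- → run H
t=22: L0/L1/L2 = -/H/- → run H
t=23: L0/L1/L2 = -/H/- → run H
t=24: (idle)
t=25: (idle)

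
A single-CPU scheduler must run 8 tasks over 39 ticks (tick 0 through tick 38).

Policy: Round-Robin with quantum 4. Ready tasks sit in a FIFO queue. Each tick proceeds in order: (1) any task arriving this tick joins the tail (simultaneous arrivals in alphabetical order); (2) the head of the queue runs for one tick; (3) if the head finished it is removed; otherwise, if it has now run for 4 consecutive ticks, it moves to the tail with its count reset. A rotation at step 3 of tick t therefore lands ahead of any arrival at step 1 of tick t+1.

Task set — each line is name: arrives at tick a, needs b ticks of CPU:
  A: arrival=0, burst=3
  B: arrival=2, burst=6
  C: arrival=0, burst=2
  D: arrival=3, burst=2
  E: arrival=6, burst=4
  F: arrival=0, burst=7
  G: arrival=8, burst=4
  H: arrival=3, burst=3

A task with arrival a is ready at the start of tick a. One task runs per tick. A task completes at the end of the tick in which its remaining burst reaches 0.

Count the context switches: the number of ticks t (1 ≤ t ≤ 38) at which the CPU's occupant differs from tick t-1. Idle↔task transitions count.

t=0: queue=[A,C,F] q_used=0 → run A
t=1: queue=[A,C,F] q_used=1 → run A
t=2: queue=[A,C,F,B] q_used=2 → run A
t=3: queue=[C,F,B,D,H] q_used=0 → run C
t=4: queue=[C,F,B,D,H] q_used=1 → run C
t=5: queue=[F,B,D,H] q_used=0 → run F
t=6: queue=[F,B,D,H,E] q_used=1 → run F
t=7: queue=[F,B,D,H,E] q_used=2 → run F
t=8: queue=[F,B,D,H,E,G] q_used=3 → run F
t=9: queue=[B,D,H,E,G,F] q_used=0 → run B
t=10: queue=[B,D,H,E,G,F] q_used=1 → run B
t=11: queue=[B,D,H,E,G,F] q_used=2 → run B
t=12: queue=[B,D,H,E,G,F] q_used=3 → run B
t=13: queue=[D,H,E,G,F,B] q_used=0 → run D
t=14: queue=[D,H,E,G,F,B] q_used=1 → run D
t=15: queue=[H,E,G,F,B] q_used=0 → run H
t=16: queue=[H,E,G,F,B] q_used=1 → run H
t=17: queue=[H,E,G,F,B] q_used=2 → run H
t=18: queue=[E,G,F,B] q_used=0 → run E
t=19: queue=[E,G,F,B] q_used=1 → run E
t=20: queue=[E,G,F,B] q_used=2 → run E
t=21: queue=[E,G,F,B] q_used=3 → run E
t=22: queue=[G,F,B] q_used=0 → run G
t=23: queue=[G,F,B] q_used=1 → run G
t=24: queue=[G,F,B] q_used=2 → run G
t=25: queue=[G,F,B] q_used=3 → run G
t=26: queue=[F,B] q_used=0 → run F
t=27: queue=[F,B] q_used=1 → run F
t=28: queue=[F,B] q_used=2 → run F
t=29: queue=[B] q_used=0 → run B
t=30: queue=[B] q_used=1 → run B
t=31: (idle)
t=32: (idle)
t=33: (idle)
t=34: (idle)
t=35: (idle)
t=36: (idle)
t=37: (idle)
t=38: (idle)

context switches = 10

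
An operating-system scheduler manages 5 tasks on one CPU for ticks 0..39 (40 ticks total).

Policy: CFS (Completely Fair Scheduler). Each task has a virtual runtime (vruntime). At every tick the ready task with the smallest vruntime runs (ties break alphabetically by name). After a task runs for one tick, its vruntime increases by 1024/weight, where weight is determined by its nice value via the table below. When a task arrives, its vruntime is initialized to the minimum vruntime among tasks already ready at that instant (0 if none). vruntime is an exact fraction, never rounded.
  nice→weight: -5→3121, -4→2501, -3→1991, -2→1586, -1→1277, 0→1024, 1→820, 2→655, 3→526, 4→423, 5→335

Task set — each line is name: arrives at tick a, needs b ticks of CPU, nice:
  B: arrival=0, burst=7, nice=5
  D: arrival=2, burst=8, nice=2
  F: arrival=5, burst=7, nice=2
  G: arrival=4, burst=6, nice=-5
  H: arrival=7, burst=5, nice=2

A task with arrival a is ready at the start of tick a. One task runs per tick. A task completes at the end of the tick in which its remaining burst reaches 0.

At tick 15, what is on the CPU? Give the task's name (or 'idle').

running at tick 15 = G

t=0: vr[B=0] → run B
t=1: vr[B=1024/335] → run B
t=2: vr[B=2048/335 D=2048/335] → run B
t=3: vr[B=3072/335 D=2048/335] → run D
t=4: vr[B=3072/335 D=336896/43885 G=336896/43885] → run D
t=5: vr[B=3072/335 D=405504/43885 F=336896/43885 G=336896/43885] → run F
t=6: vr[B=3072/335 D=405504/43885 F=405504/43885 G=336896/43885] → run G
t=7: vr[B=3072/335 D=405504/43885 F=405504/43885 G=1096390656/136965085 H=1096390656/136965085] → run G
t=8: vr[B=3072/335 D=405504/43885 F=405504/43885 G=1141328896/136965085 H=1096390656/136965085] → run H
t=9: vr[B=3072/335 D=405504/43885 F=405504/43885 G=1141328896/136965085 H=1310516224/136965085] → run G
t=10: vr[B=3072/335 D=405504/43885 F=405504/43885 G=1186267136/136965085 H=1310516224/136965085] → run G
t=11: vr[B=3072/335 D=405504/43885 F=405504/43885 G=1231205376/136965085 H=1310516224/136965085] → run G
t=12: vr[B=3072/335 D=405504/43885 F=405504/43885 G=1276143616/136965085 H=1310516224/136965085] → run B
t=13: vr[B=4096/335 D=405504/43885 F=405504/43885 G=1276143616/136965085 H=1310516224/136965085] → run D
t=14: vr[B=4096/335 D=474112/43885 F=405504/43885 G=1276143616/136965085 H=1310516224/136965085] → run F
t=15: vr[B=4096/335 D=474112/43885 F=474112/43885 G=1276143616/136965085 H=1310516224/136965085] → run G
t=16: vr[B=4096/335 D=474112/43885 F=474112/43885 H=1310516224/136965085] → run H
t=17: vr[B=4096/335 D=474112/43885 F=474112/43885 H=1524641792/136965085] → run D
t=18: vr[B=4096/335 D=108544/8777 F=474112/43885 H=1524641792/136965085] → run F
t=19: vr[B=4096/335 D=108544/8777 F=108544/8777 H=1524641792/136965085] → run H
t=20: vr[B=4096/335 D=108544/8777 F=108544/8777 H=347753472/27393017] → run B
t=21: vr[B=1024/67 D=108544/8777 F=108544/8777 H=347753472/27393017] → run D
t=22: vr[B=1024/67 D=611328/43885 F=108544/8777 H=347753472/27393017] → run F
t=23: vr[B=1024/67 D=611328/43885 F=611328/43885 H=347753472/27393017] → run H
t=24: vr[B=1024/67 D=611328/43885 F=611328/43885 H=1952892928/136965085] → run D
t=25: vr[B=1024/67 D=679936/43885 F=611328/43885 H=1952892928/136965085] → run F
t=26: vr[B=1024/67 D=679936/43885 F=679936/43885 H=1952892928/136965085] → run H
t=27: vr[B=1024/67 D=679936/43885 F=679936/43885] → run B
t=28: vr[B=6144/335 D=679936/43885 F=679936/43885] → run D
t=29: vr[B=6144/335 D=748544/43885 F=679936/43885] → run F
t=30: vr[B=6144/335 D=748544/43885 F=748544/43885] → run D
t=31: vr[B=6144/335 F=748544/43885] → run F
t=32: vr[B=6144/335] → run B
t=33: (idle)
t=34: (idle)
t=35: (idle)
t=36: (idle)
t=37: (idle)
t=38: (idle)
t=39: (idle)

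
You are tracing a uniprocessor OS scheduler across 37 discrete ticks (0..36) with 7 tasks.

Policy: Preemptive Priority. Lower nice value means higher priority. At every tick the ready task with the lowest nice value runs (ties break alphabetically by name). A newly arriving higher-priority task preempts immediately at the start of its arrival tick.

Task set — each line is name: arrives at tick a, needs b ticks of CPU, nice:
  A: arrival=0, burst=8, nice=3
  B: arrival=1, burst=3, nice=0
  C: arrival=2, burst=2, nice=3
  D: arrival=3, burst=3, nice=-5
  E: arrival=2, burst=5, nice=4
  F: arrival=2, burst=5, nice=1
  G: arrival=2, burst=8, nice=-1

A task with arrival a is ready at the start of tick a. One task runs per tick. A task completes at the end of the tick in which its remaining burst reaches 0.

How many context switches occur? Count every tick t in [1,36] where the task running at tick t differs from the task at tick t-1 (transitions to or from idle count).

context switches = 10

t=0: ready={A} → run A
t=1: ready={A,B} → run B
t=2: ready={A,B,C,E,F,G} → run G
t=3: ready={A,B,C,D,E,F,G} → run D
t=4: ready={A,B,C,D,E,F,G} → run D
t=5: ready={A,B,C,D,E,F,G} → run D
t=6: ready={A,B,C,E,F,G} → run G
t=7: ready={A,B,C,E,F,G} → run G
t=8: ready={A,B,C,E,F,G} → run G
t=9: ready={A,B,C,E,F,G} → run G
t=10: ready={A,B,C,E,F,G} → run G
t=11: ready={A,B,C,E,F,G} → run G
t=12: ready={A,B,C,E,F,G} → run G
t=13: ready={A,B,C,E,F} → run B
t=14: ready={A,B,C,E,F} → run B
t=15: ready={A,C,E,F} → run F
t=16: ready={A,C,E,F} → run F
t=17: ready={A,C,E,F} → run F
t=18: ready={A,C,E,F} → run F
t=19: ready={A,C,E,F} → run F
t=20: ready={A,C,E} → run A
t=21: ready={A,C,E} → run A
t=22: ready={A,C,E} → run A
t=23: ready={A,C,E} → run A
t=24: ready={A,C,E} → run A
t=25: ready={A,C,E} → run A
t=26: ready={A,C,E} → run A
t=27: ready={C,E} → run C
t=28: ready={C,E} → run C
t=29: ready={E} → run E
t=30: ready={E} → run E
t=31: ready={E} → run E
t=32: ready={E} → run E
t=33: ready={E} → run E
t=34: (idle)
t=35: (idle)
t=36: (idle)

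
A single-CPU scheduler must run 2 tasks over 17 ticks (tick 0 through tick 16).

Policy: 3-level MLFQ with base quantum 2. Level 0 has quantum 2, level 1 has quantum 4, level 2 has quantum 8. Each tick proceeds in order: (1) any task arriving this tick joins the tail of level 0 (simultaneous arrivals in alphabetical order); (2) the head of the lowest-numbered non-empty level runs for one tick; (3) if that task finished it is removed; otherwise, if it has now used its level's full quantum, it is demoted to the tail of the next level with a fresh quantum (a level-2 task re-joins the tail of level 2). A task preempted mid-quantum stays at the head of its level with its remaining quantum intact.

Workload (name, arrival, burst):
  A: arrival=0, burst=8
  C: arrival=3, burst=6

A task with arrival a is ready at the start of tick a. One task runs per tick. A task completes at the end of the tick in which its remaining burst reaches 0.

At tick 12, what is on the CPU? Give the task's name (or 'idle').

t=0: L0/L1/L2 = A/-/- → run A
t=1: L0/L1/L2 = A/-/- → run A
t=2: L0/L1/L2 = -/A/- → run A
t=3: L0/L1/L2 = C/A/- → run C
t=4: L0/L1/L2 = C/A/- → run C
t=5: L0/L1/L2 = -/AC/- → run A
t=6: L0/L1/L2 = -/AC/- → run A
t=7: L0/L1/L2 = -/AC/- → run A
t=8: L0/L1/L2 = -/C/A → run C
t=9: L0/L1/L2 = -/C/A → run C
t=10: L0/L1/L2 = -/C/A → run C
t=11: L0/L1/L2 = -/C/A → run C
t=12: L0/L1/L2 = -/-/A → run A
t=13: L0/L1/L2 = -/-/A → run A
t=14: (idle)
t=15: (idle)
t=16: (idle)

running at tick 12 = A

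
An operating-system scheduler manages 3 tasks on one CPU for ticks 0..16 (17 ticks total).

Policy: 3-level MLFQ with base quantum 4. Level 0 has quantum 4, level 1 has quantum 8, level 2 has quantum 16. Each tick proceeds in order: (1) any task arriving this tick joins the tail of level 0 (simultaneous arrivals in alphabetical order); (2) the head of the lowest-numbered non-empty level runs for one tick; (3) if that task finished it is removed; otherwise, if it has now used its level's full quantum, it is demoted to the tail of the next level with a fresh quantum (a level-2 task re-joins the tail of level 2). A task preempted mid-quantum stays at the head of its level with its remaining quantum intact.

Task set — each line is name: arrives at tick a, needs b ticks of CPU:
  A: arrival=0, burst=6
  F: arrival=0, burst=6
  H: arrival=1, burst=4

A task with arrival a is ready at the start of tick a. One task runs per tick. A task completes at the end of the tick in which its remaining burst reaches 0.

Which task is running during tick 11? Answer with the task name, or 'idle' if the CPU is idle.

running at tick 11 = H

t=0: L0/L1/L2 = AF/-/- → run A
t=1: L0/L1/L2 = AFH/-/- → run A
t=2: L0/L1/L2 = AFH/-/- → run A
t=3: L0/L1/L2 = AFH/-/- → run A
t=4: L0/L1/L2 = FH/A/- → run F
t=5: L0/L1/L2 = FH/A/- → run F
t=6: L0/L1/L2 = FH/A/- → run F
t=7: L0/L1/L2 = FH/A/- → run F
t=8: L0/L1/L2 = H/AF/- → run H
t=9: L0/L1/L2 = H/AF/- → run H
t=10: L0/L1/L2 = H/AF/- → run H
t=11: L0/L1/L2 = H/AF/- → run H
t=12: L0/L1/L2 = -/AF/- → run A
t=13: L0/L1/L2 = -/AF/- → run A
t=14: L0/L1/L2 = -/F/- → run F
t=15: L0/L1/L2 = -/F/- → run F
t=16: (idle)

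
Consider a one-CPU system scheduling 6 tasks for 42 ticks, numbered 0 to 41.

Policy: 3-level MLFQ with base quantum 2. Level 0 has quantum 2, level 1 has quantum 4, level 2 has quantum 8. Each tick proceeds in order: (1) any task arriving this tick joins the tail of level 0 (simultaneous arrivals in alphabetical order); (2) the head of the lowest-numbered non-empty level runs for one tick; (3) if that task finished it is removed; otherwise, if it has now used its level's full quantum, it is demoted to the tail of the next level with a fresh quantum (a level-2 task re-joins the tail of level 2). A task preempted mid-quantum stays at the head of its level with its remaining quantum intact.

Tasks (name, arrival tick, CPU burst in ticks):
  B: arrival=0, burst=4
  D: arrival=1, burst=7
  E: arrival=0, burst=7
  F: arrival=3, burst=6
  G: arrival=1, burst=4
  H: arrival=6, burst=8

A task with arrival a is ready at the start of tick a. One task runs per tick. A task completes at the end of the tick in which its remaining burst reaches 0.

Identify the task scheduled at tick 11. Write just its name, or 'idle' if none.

t=0: L0/L1/L2 = BE/-/- → run B
t=1: L0/L1/L2 = BEDG/-/- → run B
t=2: L0/L1/L2 = EDG/B/- → run E
t=3: L0/L1/L2 = EDGF/B/- → run E
t=4: L0/L1/L2 = DGF/BE/- → run D
t=5: L0/L1/L2 = DGF/BE/- → run D
t=6: L0/L1/L2 = GFH/BED/- → run G
t=7: L0/L1/L2 = GFH/BED/- → run G
t=8: L0/L1/L2 = FH/BEDG/- → run F
t=9: L0/L1/L2 = FH/BEDG/- → run F
t=10: L0/L1/L2 = H/BEDGF/- → run H
t=11: L0/L1/L2 = H/BEDGF/- → run H
t=12: L0/L1/L2 = -/BEDGFH/- → run B
t=13: L0/L1/L2 = -/BEDGFH/- → run B
t=14: L0/L1/L2 = -/EDGFH/- → run E
t=15: L0/L1/L2 = -/EDGFH/- → run E
t=16: L0/L1/L2 = -/EDGFH/- → run E
t=17: L0/L1/L2 = -/EDGFH/- → run E
t=18: L0/L1/L2 = -/DGFH/E → run D
t=19: L0/L1/L2 = -/DGFH/E → run D
t=20: L0/L1/L2 = -/DGFH/E → run D
t=21: L0/L1/L2 = -/DGFH/E → run D
t=22: L0/L1/L2 = -/GFH/ED → run G
t=23: L0/L1/L2 = -/GFH/ED → run G
t=24: L0/L1/L2 = -/FH/ED → run F
t=25: L0/L1/L2 = -/FH/ED → run F
t=26: L0/L1/L2 = -/FH/ED → run F
t=27: L0/L1/L2 = -/FH/ED → run F
t=28: L0/L1/L2 = -/H/ED → run H
t=29: L0/L1/L2 = -/H/ED → run H
t=30: L0/L1/L2 = -/H/ED → run H
t=31: L0/L1/L2 = -/H/ED → run H
t=32: L0/L1/L2 = -/-/EDH → run E
t=33: L0/L1/L2 = -/-/DH → run D
t=34: L0/L1/L2 = -/-/H → run H
t=35: L0/L1/L2 = -/-/H → run H
t=36: (idle)
t=37: (idle)
t=38: (idle)
t=39: (idle)
t=40: (idle)
t=41: (idle)

running at tick 11 = H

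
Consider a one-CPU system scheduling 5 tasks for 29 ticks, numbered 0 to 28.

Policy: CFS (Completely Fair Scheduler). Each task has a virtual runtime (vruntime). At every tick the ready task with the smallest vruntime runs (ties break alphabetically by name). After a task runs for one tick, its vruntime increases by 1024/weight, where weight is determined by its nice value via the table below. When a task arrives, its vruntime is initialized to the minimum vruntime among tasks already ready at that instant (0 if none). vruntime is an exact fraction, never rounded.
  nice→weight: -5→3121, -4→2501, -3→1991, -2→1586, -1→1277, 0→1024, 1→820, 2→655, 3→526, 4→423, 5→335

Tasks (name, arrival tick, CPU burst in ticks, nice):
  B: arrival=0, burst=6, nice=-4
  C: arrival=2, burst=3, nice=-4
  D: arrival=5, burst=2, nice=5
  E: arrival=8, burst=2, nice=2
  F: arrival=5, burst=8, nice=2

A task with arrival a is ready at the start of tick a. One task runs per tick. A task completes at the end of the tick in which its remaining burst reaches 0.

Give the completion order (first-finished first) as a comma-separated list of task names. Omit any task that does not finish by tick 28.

t=0: vr[B=0] → run B
t=1: vr[B=1024/2501] → run B
t=2: vr[B=2048/2501 C=2048/2501] → run B
t=3: vr[B=3072/2501 C=2048/2501] → run C
t=4: vr[B=3072/2501 C=3072/2501] → run B
t=5: vr[B=4096/2501 C=3072/2501 D=3072/2501 F=3072/2501] → run C
t=6: vr[B=4096/2501 C=4096/2501 D=3072/2501 F=3072/2501] → run D
t=7: vr[B=4096/2501 C=4096/2501 D=3590144/837835 F=3072/2501] → run F
t=8: vr[B=4096/2501 C=4096/2501 D=3590144/837835 E=4096/2501 F=4573184/1638155] → run B
t=9: vr[B=5120/2501 C=4096/2501 D=3590144/837835 E=4096/2501 F=4573184/1638155] → run C
t=10: vr[B=5120/2501 D=3590144/837835 E=4096/2501 F=4573184/1638155] → run E
t=11: vr[B=5120/2501 D=3590144/837835 E=5243904/1638155 F=4573184/1638155] → run B
t=12: vr[D=3590144/837835 E=5243904/1638155 F=4573184/1638155] → run F
t=13: vr[D=3590144/837835 E=5243904/1638155 F=7134208/1638155] → run E
t=14: vr[D=3590144/837835 F=7134208/1638155] → run D
t=15: vr[F=7134208/1638155] → run F
t=16: vr[F=9695232/1638155] → run F
t=17: vr[F=12256256/1638155] → run F
t=18: vr[F=2963456/327631] → run F
t=19: vr[F=17378304/1638155] → run F
t=20: vr[F=19939328/1638155] → run F
t=21: (idle)
t=22: (idle)
t=23: (idle)
t=24: (idle)
t=25: (idle)
t=26: (idle)
t=27: (idle)
t=28: (idle)

completion order = C, B, E, D, F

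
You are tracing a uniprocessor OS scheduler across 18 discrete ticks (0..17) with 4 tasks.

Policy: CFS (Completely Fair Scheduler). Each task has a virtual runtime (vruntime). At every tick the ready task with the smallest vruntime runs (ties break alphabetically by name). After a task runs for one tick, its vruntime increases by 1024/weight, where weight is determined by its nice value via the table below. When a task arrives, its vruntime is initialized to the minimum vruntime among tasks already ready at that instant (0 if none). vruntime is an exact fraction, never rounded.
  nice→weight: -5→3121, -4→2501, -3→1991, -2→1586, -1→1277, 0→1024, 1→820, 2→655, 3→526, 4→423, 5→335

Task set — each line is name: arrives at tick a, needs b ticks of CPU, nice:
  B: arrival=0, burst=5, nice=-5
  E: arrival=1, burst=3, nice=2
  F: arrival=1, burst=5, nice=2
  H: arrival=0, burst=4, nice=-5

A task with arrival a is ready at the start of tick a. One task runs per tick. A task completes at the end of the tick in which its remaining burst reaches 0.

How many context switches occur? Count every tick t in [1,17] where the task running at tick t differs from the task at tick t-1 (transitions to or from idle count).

context switches = 15

t=0: vr[B=0 H=0] → run B
t=1: vr[B=1024/3121 E=0 F=0 H=0] → run E
t=2: vr[B=1024/3121 E=1024/655 F=0 H=0] → run F
t=3: vr[B=1024/3121 E=1024/655 F=1024/655 H=0] → run H
t=4: vr[B=1024/3121 E=1024/655 F=1024/655 H=1024/3121] → run B
t=5: vr[B=2048/3121 E=1024/655 F=1024/655 H=1024/3121] → run H
t=6: vr[B=2048/3121 E=1024/655 F=1024/655 H=2048/3121] → run B
t=7: vr[B=3072/3121 E=1024/655 F=1024/655 H=2048/3121] → run H
t=8: vr[B=3072/3121 E=1024/655 F=1024/655 H=3072/3121] → run B
t=9: vr[B=4096/3121 E=1024/655 F=1024/655 H=3072/3121] → run H
t=10: vr[B=4096/3121 E=1024/655 F=1024/655] → run B
t=11: vr[E=1024/655 F=1024/655] → run E
t=12: vr[E=2048/655 F=1024/655] → run F
t=13: vr[E=2048/655 F=2048/655] → run E
t=14: vr[F=2048/655] → run F
t=15: vr[F=3072/655] → run F
t=16: vr[F=4096/655] → run F
t=17: (idle)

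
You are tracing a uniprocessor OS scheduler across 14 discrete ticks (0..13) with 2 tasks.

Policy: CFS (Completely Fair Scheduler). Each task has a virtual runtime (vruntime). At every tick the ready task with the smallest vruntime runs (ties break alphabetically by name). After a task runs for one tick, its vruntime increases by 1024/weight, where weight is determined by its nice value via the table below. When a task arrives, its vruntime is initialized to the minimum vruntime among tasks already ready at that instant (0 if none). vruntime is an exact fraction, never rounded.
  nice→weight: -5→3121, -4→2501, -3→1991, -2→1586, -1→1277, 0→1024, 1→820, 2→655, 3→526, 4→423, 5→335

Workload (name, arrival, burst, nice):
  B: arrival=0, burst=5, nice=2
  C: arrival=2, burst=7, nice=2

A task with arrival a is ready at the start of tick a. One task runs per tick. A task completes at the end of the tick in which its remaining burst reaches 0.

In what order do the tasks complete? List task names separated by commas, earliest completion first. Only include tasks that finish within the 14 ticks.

t=0: vr[B=0] → run B
t=1: vr[B=1024/655] → run B
t=2: vr[B=2048/655 C=2048/655] → run B
t=3: vr[B=3072/655 C=2048/655] → run C
t=4: vr[B=3072/655 C=3072/655] → run B
t=5: vr[B=4096/655 C=3072/655] → run C
t=6: vr[B=4096/655 C=4096/655] → run B
t=7: vr[C=4096/655] → run C
t=8: vr[C=1024/131] → run C
t=9: vr[C=6144/655] → run C
t=10: vr[C=7168/655] → run C
t=11: vr[C=8192/655] → run C
t=12: (idle)
t=13: (idle)

completion order = B, C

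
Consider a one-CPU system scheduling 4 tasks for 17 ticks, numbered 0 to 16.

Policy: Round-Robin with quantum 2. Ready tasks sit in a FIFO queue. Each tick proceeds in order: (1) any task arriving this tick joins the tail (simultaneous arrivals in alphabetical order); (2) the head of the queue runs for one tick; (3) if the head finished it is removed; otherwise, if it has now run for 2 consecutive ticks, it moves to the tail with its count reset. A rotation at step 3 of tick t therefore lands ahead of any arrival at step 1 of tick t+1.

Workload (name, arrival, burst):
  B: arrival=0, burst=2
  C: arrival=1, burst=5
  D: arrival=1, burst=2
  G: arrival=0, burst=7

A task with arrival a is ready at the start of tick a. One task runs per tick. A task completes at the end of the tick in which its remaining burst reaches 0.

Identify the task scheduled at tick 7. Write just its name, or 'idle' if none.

t=0: queue=[B,G] q_used=0 → run B
t=1: queue=[B,G,C,D] q_used=1 → run B
t=2: queue=[G,C,D] q_used=0 → run G
t=3: queue=[G,C,D] q_used=1 → run G
t=4: queue=[C,D,G] q_used=0 → run C
t=5: queue=[C,D,G] q_used=1 → run C
t=6: queue=[D,G,C] q_used=0 → run D
t=7: queue=[D,G,C] q_used=1 → run D
t=8: queue=[G,C] q_used=0 → run G
t=9: queue=[G,C] q_used=1 → run G
t=10: queue=[C,G] q_used=0 → run C
t=11: queue=[C,G] q_used=1 → run C
t=12: queue=[G,C] q_used=0 → run G
t=13: queue=[G,C] q_used=1 → run G
t=14: queue=[C,G] q_used=0 → run C
t=15: queue=[G] q_used=0 → run G
t=16: (idle)

running at tick 7 = D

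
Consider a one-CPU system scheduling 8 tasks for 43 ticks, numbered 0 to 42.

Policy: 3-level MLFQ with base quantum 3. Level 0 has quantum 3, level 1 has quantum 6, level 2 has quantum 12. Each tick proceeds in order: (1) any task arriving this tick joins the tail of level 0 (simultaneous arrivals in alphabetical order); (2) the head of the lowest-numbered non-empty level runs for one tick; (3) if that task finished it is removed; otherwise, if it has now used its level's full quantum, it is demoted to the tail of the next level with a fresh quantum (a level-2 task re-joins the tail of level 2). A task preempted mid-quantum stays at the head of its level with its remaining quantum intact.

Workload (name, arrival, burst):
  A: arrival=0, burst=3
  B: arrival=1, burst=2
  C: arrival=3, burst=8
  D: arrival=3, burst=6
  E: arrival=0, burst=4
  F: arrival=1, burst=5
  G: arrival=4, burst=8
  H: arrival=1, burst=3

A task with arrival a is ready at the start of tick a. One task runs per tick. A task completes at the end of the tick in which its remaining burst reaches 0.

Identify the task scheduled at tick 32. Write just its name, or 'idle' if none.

running at tick 32 = D

t=0: L0/L1/L2 = AE/-/- → run A
t=1: L0/L1/L2 = AEBFH/-/- → run A
t=2: L0/L1/L2 = AEBFH/-/- → run A
t=3: L0/L1/L2 = EBFHCD/-/- → run E
t=4: L0/L1/L2 = EBFHCDG/-/- → run E
t=5: L0/L1/L2 = EBFHCDG/-/- → run E
t=6: L0/L1/L2 = BFHCDG/E/- → run B
t=7: L0/L1/L2 = BFHCDG/E/- → run B
t=8: L0/L1/L2 = FHCDG/E/- → run F
t=9: L0/L1/L2 = FHCDG/E/- → run F
t=10: L0/L1/L2 = FHCDG/E/- → run F
t=11: L0/L1/L2 = HCDG/EF/- → run H
t=12: L0/L1/L2 = HCDG/EF/- → run H
t=13: L0/L1/L2 = HCDG/EF/- → run H
t=14: L0/L1/L2 = CDG/EF/- → run C
t=15: L0/L1/L2 = CDG/EF/- → run C
t=16: L0/L1/L2 = CDG/EF/- → run C
t=17: L0/L1/L2 = DG/EFC/- → run D
t=18: L0/L1/L2 = DG/EFC/- → run D
t=19: L0/L1/L2 = DG/EFC/- → run D
t=20: L0/L1/L2 = G/EFCD/- → run G
t=21: L0/L1/L2 = G/EFCD/- → run G
t=22: L0/L1/L2 = G/EFCD/- → run G
t=23: L0/L1/L2 = -/EFCDG/- → run E
t=24: L0/L1/L2 = -/FCDG/- → run F
t=25: L0/L1/L2 = -/FCDG/- → run F
t=26: L0/L1/L2 = -/CDG/- → run C
t=27: L0/L1/L2 = -/CDG/- → run C
t=28: L0/L1/L2 = -/CDG/- → run C
t=29: L0/L1/L2 = -/CDG/- → run C
t=30: L0/L1/L2 = -/CDG/- → run C
t=31: L0/L1/L2 = -/DG/- → run D
t=32: L0/L1/L2 = -/DG/- → run D
t=33: L0/L1/L2 = -/DG/- → run D
t=34: L0/L1/L2 = -/G/- → run G
t=35: L0/L1/L2 = -/G/- → run G
t=36: L0/L1/L2 = -/G/- → run G
t=37: L0/L1/L2 = -/G/- → run G
t=38: L0/L1/L2 = -/G/- → run G
t=39: (idle)
t=40: (idle)
t=41: (idle)
t=42: (idle)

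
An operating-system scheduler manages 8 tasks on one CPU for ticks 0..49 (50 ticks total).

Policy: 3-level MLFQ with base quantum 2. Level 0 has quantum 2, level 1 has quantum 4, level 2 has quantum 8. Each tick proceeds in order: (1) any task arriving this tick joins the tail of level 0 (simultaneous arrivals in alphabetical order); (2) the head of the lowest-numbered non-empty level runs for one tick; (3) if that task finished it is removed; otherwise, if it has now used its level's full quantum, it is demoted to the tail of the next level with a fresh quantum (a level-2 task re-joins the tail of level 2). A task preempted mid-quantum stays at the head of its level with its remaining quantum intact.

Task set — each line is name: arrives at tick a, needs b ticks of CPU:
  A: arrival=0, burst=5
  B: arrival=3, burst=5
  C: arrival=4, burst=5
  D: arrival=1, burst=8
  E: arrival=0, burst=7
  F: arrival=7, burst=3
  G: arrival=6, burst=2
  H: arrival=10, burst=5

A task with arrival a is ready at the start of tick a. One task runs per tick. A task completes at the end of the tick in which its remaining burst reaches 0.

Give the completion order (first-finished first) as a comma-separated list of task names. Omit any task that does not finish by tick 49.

completion order = G, A, B, C, F, H, E, D

t=0: L0/L1/L2 = AE/-/- → run A
t=1: L0/L1/L2 = AED/-/- → run A
t=2: L0/L1/L2 = ED/A/- → run E
t=3: L0/L1/L2 = EDB/A/- → run E
t=4: L0/L1/L2 = DBC/AE/- → run D
t=5: L0/L1/L2 = DBC/AE/- → run D
t=6: L0/L1/L2 = BCG/AED/- → run B
t=7: L0/L1/L2 = BCGF/AED/- → run B
t=8: L0/L1/L2 = CGF/AEDB/- → run C
t=9: L0/L1/L2 = CGF/AEDB/- → run C
t=10: L0/L1/L2 = GFH/AEDBC/- → run G
t=11: L0/L1/L2 = GFH/AEDBC/- → run G
t=12: L0/L1/L2 = FH/AEDBC/- → run F
t=13: L0/L1/L2 = FH/AEDBC/- → run F
t=14: L0/L1/L2 = H/AEDBCF/- → run H
t=15: L0/L1/L2 = H/AEDBCF/- → run H
t=16: L0/L1/L2 = -/AEDBCFH/- → run A
t=17: L0/L1/L2 = -/AEDBCFH/- → run A
t=18: L0/L1/L2 = -/AEDBCFH/- → run A
t=19: L0/L1/L2 = -/EDBCFH/- → run E
t=20: L0/L1/L2 = -/EDBCFH/- → run E
t=21: L0/L1/L2 = -/EDBCFH/- → run E
t=22: L0/L1/L2 = -/EDBCFH/- → run E
t=23: L0/L1/L2 = -/DBCFH/E → run D
t=24: L0/L1/L2 = -/DBCFH/E → run D
t=25: L0/L1/L2 = -/DBCFH/E → run D
t=26: L0/L1/L2 = -/DBCFH/E → run D
t=27: L0/L1/L2 = -/BCFH/ED → run B
t=28: L0/L1/L2 = -/BCFH/ED → run B
t=29: L0/L1/L2 = -/BCFH/ED → run B
t=30: L0/L1/L2 = -/CFH/ED → run C
t=31: L0/L1/L2 = -/CFH/ED → run C
t=32: L0/L1/L2 = -/CFH/ED → run C
t=33: L0/L1/L2 = -/FH/ED → run F
t=34: L0/L1/L2 = -/H/ED → run H
t=35: L0/L1/L2 = -/H/ED → run H
t=36: L0/L1/L2 = -/H/ED → run H
t=37: L0/L1/L2 = -/-/ED → run E
t=38: L0/L1/L2 = -/-/D → run D
t=39: L0/L1/L2 = -/-/D → run D
t=40: (idle)
t=41: (idle)
t=42: (idle)
t=43: (idle)
t=44: (idle)
t=45: (idle)
t=46: (idle)
t=47: (idle)
t=48: (idle)
t=49: (idle)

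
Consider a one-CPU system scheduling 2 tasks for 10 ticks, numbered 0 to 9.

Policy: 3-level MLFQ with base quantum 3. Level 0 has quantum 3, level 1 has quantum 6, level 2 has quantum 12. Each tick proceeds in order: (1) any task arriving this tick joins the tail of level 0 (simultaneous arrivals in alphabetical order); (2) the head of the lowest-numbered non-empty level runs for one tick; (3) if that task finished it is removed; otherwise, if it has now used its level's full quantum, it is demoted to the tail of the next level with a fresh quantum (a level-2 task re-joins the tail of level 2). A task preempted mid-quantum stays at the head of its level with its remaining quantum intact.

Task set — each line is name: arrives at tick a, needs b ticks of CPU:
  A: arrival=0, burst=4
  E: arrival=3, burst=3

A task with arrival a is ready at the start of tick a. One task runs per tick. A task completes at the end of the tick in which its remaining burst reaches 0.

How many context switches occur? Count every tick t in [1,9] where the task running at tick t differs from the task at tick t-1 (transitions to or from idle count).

t=0: L0/L1/L2 = A/-/- → run A
t=1: L0/L1/L2 = A/-/- → run A
t=2: L0/L1/L2 = A/-/- → run A
t=3: L0/L1/L2 = E/A/- → run E
t=4: L0/L1/L2 = E/A/- → run E
t=5: L0/L1/L2 = E/A/- → run E
t=6: L0/L1/L2 = -/A/- → run A
t=7: (idle)
t=8: (idle)
t=9: (idle)

context switches = 3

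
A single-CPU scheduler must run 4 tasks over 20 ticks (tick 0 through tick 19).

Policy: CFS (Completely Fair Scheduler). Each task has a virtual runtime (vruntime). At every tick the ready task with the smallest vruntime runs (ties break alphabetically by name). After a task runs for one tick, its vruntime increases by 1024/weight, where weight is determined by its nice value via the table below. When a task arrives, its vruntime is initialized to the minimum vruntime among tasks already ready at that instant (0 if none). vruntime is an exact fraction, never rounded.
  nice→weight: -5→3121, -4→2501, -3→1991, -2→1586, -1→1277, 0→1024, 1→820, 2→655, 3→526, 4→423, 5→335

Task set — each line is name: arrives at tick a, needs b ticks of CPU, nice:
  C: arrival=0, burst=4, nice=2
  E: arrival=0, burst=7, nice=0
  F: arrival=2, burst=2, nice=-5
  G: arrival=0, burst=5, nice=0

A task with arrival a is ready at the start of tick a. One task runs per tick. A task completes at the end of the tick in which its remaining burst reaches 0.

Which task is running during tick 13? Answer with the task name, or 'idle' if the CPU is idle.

running at tick 13 = E

t=0: vr[C=0 E=0 G=0] → run C
t=1: vr[C=1024/655 E=0 G=0] → run E
t=2: vr[C=1024/655 E=1 F=0 G=0] → run F
t=3: vr[C=1024/655 E=1 F=1024/3121 G=0] → run G
t=4: vr[C=1024/655 E=1 F=1024/3121 G=1] → run F
t=5: vr[C=1024/655 E=1 G=1] → run E
t=6: vr[C=1024/655 E=2 G=1] → run G
t=7: vr[C=1024/655 E=2 G=2] → run C
t=8: vr[C=2048/655 E=2 G=2] → run E
t=9: vr[C=2048/655 E=3 G=2] → run G
t=10: vr[C=2048/655 E=3 G=3] → run E
t=11: vr[C=2048/655 E=4 G=3] → run G
t=12: vr[C=2048/655 E=4 G=4] → run C
t=13: vr[C=3072/655 E=4 G=4] → run E
t=14: vr[C=3072/655 E=5 G=4] → run G
t=15: vr[C=3072/655 E=5] → run C
t=16: vr[E=5] → run E
t=17: vr[E=6] → run E
t=18: (idle)
t=19: (idle)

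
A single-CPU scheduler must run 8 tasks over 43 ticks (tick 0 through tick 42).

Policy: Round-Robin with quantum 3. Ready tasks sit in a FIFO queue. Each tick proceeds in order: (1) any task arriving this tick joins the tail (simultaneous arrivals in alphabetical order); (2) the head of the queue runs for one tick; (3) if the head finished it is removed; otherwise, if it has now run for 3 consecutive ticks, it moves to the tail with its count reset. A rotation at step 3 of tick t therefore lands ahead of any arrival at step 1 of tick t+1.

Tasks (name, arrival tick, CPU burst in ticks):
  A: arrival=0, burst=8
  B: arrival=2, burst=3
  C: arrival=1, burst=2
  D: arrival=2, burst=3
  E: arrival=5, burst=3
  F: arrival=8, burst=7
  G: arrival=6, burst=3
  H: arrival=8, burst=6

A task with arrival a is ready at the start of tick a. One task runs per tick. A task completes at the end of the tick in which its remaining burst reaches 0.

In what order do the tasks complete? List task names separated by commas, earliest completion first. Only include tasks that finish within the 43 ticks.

completion order = C, B, D, E, G, A, H, F

t=0: queue=[A] q_used=0 → run A
t=1: queue=[A,C] q_used=1 → run A
t=2: queue=[A,C,B,D] q_used=2 → run A
t=3: queue=[C,B,D,A] q_used=0 → run C
t=4: queue=[C,B,D,A] q_used=1 → run C
t=5: queue=[B,D,A,E] q_used=0 → run B
t=6: queue=[B,D,A,E,G] q_used=1 → run B
t=7: queue=[B,D,A,E,G] q_used=2 → run B
t=8: queue=[D,A,E,G,F,H] q_used=0 → run D
t=9: queue=[D,A,E,G,F,H] q_used=1 → run D
t=10: queue=[D,A,E,G,F,H] q_used=2 → run D
t=11: queue=[A,E,G,F,H] q_used=0 → run A
t=12: queue=[A,E,G,F,H] q_used=1 → run A
t=13: queue=[A,E,G,F,H] q_used=2 → run A
t=14: queue=[E,G,F,H,A] q_used=0 → run E
t=15: queue=[E,G,F,H,A] q_used=1 → run E
t=16: queue=[E,G,F,H,A] q_used=2 → run E
t=17: queue=[G,F,H,A] q_used=0 → run G
t=18: queue=[G,F,H,A] q_used=1 → run G
t=19: queue=[G,F,H,A] q_used=2 → run G
t=20: queue=[F,H,A] q_used=0 → run F
t=21: queue=[F,H,A] q_used=1 → run F
t=22: queue=[F,H,A] q_used=2 → run F
t=23: queue=[H,A,F] q_used=0 → run H
t=24: queue=[H,A,F] q_used=1 → run H
t=25: queue=[H,A,F] q_used=2 → run H
t=26: queue=[A,F,H] q_used=0 → run A
t=27: queue=[A,F,H] q_used=1 → run A
t=28: queue=[F,H] q_used=0 → run F
t=29: queue=[F,H] q_used=1 → run F
t=30: queue=[F,H] q_used=2 → run F
t=31: queue=[H,F] q_used=0 → run H
t=32: queue=[H,F] q_used=1 → run H
t=33: queue=[H,F] q_used=2 → run H
t=34: queue=[F] q_used=0 → run F
t=35: (idle)
t=36: (idle)
t=37: (idle)
t=38: (idle)
t=39: (idle)
t=40: (idle)
t=41: (idle)
t=42: (idle)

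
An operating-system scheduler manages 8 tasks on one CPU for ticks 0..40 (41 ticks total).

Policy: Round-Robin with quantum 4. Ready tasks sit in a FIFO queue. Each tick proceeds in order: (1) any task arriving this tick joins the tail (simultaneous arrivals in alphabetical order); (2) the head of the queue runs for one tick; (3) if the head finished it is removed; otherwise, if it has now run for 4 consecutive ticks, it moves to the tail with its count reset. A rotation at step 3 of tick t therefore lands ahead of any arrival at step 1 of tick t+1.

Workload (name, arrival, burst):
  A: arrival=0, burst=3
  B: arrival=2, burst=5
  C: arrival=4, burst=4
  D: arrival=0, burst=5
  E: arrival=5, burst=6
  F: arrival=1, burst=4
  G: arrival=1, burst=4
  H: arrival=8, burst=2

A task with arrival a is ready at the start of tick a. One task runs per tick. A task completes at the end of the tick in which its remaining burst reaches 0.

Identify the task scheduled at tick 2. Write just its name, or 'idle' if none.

t=0: queue=[A,D] q_used=0 → run A
t=1: queue=[A,D,F,G] q_used=1 → run A
t=2: queue=[A,D,F,G,B] q_used=2 → run A
t=3: queue=[D,F,G,B] q_used=0 → run D
t=4: queue=[D,F,G,B,C] q_used=1 → run D
t=5: queue=[D,F,G,B,C,E] q_used=2 → run D
t=6: queue=[D,F,G,B,C,E] q_used=3 → run D
t=7: queue=[F,G,B,C,E,D] q_used=0 → run F
t=8: queue=[F,G,B,C,E,D,H] q_used=1 → run F
t=9: queue=[F,G,B,C,E,D,H] q_used=2 → run F
t=10: queue=[F,G,B,C,E,D,H] q_used=3 → run F
t=11: queue=[G,B,C,E,D,H] q_used=0 → run G
t=12: queue=[G,B,C,E,D,H] q_used=1 → run G
t=13: queue=[G,B,C,E,D,H] q_used=2 → run G
t=14: queue=[G,B,C,E,D,H] q_used=3 → run G
t=15: queue=[B,C,E,D,H] q_used=0 → run B
t=16: queue=[B,C,E,D,H] q_used=1 → run B
t=17: queue=[B,C,E,D,H] q_used=2 → run B
t=18: queue=[B,C,E,D,H] q_used=3 → run B
t=19: queue=[C,E,D,H,B] q_used=0 → run C
t=20: queue=[C,E,D,H,B] q_used=1 → run C
t=21: queue=[C,E,D,H,B] q_used=2 → run C
t=22: queue=[C,E,D,H,B] q_used=3 → run C
t=23: queue=[E,D,H,B] q_used=0 → run E
t=24: queue=[E,D,H,B] q_used=1 → run E
t=25: queue=[E,D,H,B] q_used=2 → run E
t=26: queue=[E,D,H,B] q_used=3 → run E
t=27: queue=[D,H,B,E] q_used=0 → run D
t=28: queue=[H,B,E] q_used=0 → run H
t=29: queue=[H,B,E] q_used=1 → run H
t=30: queue=[B,E] q_used=0 → run B
t=31: queue=[E] q_used=0 → run E
t=32: queue=[E] q_used=1 → run E
t=33: (idle)
t=34: (idle)
t=35: (idle)
t=36: (idle)
t=37: (idle)
t=38: (idle)
t=39: (idle)
t=40: (idle)

running at tick 2 = A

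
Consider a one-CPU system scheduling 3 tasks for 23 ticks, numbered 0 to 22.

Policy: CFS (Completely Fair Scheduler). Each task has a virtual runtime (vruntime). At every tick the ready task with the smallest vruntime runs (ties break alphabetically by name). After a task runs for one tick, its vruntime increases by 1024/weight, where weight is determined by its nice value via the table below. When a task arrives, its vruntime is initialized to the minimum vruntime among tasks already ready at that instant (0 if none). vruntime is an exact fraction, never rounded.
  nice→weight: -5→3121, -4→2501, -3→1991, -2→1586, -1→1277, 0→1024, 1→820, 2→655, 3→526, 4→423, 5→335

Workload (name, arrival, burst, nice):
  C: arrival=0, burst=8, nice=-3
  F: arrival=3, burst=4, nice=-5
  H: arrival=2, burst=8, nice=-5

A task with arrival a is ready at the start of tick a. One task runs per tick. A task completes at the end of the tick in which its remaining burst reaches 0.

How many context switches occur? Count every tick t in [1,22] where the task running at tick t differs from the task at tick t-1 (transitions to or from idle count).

context switches = 17

t=0: vr[C=0] → run C
t=1: vr[C=1024/1991] → run C
t=2: vr[C=2048/1991 H=2048/1991] → run C
t=3: vr[C=3072/1991 F=2048/1991 H=2048/1991] → run F
t=4: vr[C=3072/1991 F=8430592/6213911 H=2048/1991] → run H
t=5: vr[C=3072/1991 F=8430592/6213911 H=8430592/6213911] → run F
t=6: vr[C=3072/1991 F=10469376/6213911 H=8430592/6213911] → run H
t=7: vr[C=3072/1991 F=10469376/6213911 H=10469376/6213911] → run C
t=8: vr[C=4096/1991 F=10469376/6213911 H=10469376/6213911] → run F
t=9: vr[C=4096/1991 F=12508160/6213911 H=10469376/6213911] → run H
t=10: vr[C=4096/1991 F=12508160/6213911 H=12508160/6213911] → run F
t=11: vr[C=4096/1991 H=12508160/6213911] → run H
t=12: vr[C=4096/1991 H=14546944/6213911] → run C
t=13: vr[C=5120/1991 H=14546944/6213911] → run H
t=14: vr[C=5120/1991 H=16585728/6213911] → run C
t=15: vr[C=6144/1991 H=16585728/6213911] → run H
t=16: vr[C=6144/1991 H=18624512/6213911] → run H
t=17: vr[C=6144/1991 H=20663296/6213911] → run C
t=18: vr[C=7168/1991 H=20663296/6213911] → run H
t=19: vr[C=7168/1991] → run C
t=20: (idle)
t=21: (idle)
t=22: (idle)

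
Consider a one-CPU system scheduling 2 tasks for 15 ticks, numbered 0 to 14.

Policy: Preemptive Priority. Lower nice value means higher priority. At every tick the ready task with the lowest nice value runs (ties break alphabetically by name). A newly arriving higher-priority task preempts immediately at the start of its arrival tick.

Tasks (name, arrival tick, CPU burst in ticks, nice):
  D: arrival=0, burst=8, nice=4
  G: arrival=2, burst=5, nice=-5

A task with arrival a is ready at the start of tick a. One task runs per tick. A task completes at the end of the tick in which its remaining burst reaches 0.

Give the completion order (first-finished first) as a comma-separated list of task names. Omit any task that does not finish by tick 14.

t=0: ready={D} → run D
t=1: ready={D} → run D
t=2: ready={D,G} → run G
t=3: ready={D,G} → run G
t=4: ready={D,G} → run G
t=5: ready={D,G} → run G
t=6: ready={D,G} → run G
t=7: ready={D} → run D
t=8: ready={D} → run D
t=9: ready={D} → run D
t=10: ready={D} → run D
t=11: ready={D} → run D
t=12: ready={D} → run D
t=13: (idle)
t=14: (idle)

completion order = G, D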